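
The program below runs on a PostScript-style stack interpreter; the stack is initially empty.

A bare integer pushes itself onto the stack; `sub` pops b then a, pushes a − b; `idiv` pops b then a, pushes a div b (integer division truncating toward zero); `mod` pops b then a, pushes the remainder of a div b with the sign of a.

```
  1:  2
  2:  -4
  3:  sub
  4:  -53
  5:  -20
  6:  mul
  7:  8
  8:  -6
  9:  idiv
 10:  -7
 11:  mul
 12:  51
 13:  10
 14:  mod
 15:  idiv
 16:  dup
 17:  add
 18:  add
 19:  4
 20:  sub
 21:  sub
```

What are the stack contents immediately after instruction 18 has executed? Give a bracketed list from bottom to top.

2    → 2
-4   → 2 -4
sub  → 6
-53  → 6 -53
-20  → 6 -53 -20
mul  → 6 1060
8    → 6 1060 8
-6   → 6 1060 8 -6
idiv → 6 1060 -1
-7   → 6 1060 -1 -7
mul  → 6 1060 7
51   → 6 1060 7 51
10   → 6 1060 7 51 10
mod  → 6 1060 7 1
idiv → 6 1060 7
dup  → 6 1060 7 7
add  → 6 1060 14
add  → 6 1074

[6, 1074]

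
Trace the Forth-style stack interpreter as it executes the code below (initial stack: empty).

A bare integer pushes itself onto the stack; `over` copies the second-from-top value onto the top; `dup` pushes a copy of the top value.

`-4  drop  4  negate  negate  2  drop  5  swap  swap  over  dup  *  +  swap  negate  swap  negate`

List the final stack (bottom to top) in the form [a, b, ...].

-4     → -4
drop   → (empty)
4      → 4
negate → -4
negate → 4
2      → 4 2
drop   → 4
5      → 4 5
swap   → 5 4
swap   → 4 5
over   → 4 5 4
dup    → 4 5 4 4
*      → 4 5 16
+      → 4 21
swap   → 21 4
negate → 21 -4
swap   → -4 21
negate → -4 -21

[-4, -21]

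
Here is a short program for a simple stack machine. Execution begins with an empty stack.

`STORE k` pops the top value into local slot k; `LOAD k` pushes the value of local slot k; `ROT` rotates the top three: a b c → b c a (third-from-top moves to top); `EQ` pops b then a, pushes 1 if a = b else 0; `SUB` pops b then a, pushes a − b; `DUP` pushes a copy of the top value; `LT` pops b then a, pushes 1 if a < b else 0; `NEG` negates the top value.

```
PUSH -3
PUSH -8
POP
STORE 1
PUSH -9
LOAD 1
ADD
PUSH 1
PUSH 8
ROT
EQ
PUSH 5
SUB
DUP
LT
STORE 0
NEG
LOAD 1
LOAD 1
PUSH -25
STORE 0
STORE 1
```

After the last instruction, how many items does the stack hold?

2

PUSH -3   [-3]
PUSH -8   [-3, -8]
POP       [-3]
STORE 1   []
PUSH -9   [-9]
LOAD 1    [-9, -3]
ADD       [-12]
PUSH 1    [-12, 1]
PUSH 8    [-12, 1, 8]
ROT       [1, 8, -12]
EQ        [1, 0]
PUSH 5    [1, 0, 5]
SUB       [1, -5]
DUP       [1, -5, -5]
LT        [1, 0]
STORE 0   [1]
NEG       [-1]
LOAD 1    [-1, -3]
LOAD 1    [-1, -3, -3]
PUSH -25  [-1, -3, -3, -25]
STORE 0   [-1, -3, -3]
STORE 1   [-1, -3]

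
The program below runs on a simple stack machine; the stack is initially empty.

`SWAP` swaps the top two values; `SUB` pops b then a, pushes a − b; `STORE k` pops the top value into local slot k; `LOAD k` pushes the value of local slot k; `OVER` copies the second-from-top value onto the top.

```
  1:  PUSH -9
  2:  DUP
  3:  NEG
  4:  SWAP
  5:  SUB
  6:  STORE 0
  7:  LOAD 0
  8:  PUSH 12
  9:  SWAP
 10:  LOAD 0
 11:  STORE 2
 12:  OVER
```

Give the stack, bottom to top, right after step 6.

PUSH -9 -> -9
DUP     -> -9 -9
NEG     -> -9 9
SWAP    -> 9 -9
SUB     -> 18
STORE 0 -> (empty)

[]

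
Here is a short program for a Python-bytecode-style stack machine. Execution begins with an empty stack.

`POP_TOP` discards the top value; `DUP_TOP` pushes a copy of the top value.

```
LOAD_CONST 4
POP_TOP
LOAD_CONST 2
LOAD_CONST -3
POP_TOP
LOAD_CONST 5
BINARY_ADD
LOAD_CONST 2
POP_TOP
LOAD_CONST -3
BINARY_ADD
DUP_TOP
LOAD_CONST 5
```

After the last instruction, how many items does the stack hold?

3

LOAD_CONST 4  : [4]
POP_TOP       : []
LOAD_CONST 2  : [2]
LOAD_CONST -3 : [2, -3]
POP_TOP       : [2]
LOAD_CONST 5  : [2, 5]
BINARY_ADD    : [7]
LOAD_CONST 2  : [7, 2]
POP_TOP       : [7]
LOAD_CONST -3 : [7, -3]
BINARY_ADD    : [4]
DUP_TOP       : [4, 4]
LOAD_CONST 5  : [4, 4, 5]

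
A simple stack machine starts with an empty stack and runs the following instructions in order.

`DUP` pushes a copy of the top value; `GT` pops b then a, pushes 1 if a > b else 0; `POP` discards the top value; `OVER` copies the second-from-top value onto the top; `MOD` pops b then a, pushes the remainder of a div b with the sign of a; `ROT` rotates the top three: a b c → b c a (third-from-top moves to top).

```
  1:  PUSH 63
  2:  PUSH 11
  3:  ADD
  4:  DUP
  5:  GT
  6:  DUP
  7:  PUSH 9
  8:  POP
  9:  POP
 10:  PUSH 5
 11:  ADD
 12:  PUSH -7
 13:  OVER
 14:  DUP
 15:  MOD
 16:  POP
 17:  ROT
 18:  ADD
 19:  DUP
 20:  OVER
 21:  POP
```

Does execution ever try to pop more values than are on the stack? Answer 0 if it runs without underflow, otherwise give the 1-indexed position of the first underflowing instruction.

PUSH 63 → 63
PUSH 11 → 63 11
ADD     → 74
DUP     → 74 74
GT      → 0
DUP     → 0 0
PUSH 9  → 0 0 9
POP     → 0 0
POP     → 0
PUSH 5  → 0 5
ADD     → 5
PUSH -7 → 5 -7
OVER    → 5 -7 5
DUP     → 5 -7 5 5
MOD     → 5 -7 0
POP     → 5 -7
ROT  — needs 3 operands, stack has 2 → underflow

17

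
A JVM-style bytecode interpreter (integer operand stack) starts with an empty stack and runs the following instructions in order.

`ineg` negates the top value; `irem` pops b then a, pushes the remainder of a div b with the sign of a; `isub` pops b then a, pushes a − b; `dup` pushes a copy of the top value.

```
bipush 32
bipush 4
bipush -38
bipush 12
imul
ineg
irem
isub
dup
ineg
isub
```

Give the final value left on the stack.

56

bipush 32  -> [32]
bipush 4   -> [32, 4]
bipush -38 -> [32, 4, -38]
bipush 12  -> [32, 4, -38, 12]
imul       -> [32, 4, -456]
ineg       -> [32, 4, 456]
irem       -> [32, 4]
isub       -> [28]
dup        -> [28, 28]
ineg       -> [28, -28]
isub       -> [56]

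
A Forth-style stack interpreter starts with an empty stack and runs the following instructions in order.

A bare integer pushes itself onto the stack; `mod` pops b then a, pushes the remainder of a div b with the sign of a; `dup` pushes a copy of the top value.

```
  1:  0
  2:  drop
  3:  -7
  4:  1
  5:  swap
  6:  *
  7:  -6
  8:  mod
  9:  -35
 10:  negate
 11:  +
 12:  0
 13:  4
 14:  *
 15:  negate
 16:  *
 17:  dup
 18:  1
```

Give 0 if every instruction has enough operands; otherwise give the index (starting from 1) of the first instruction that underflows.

0      -> [0]
drop   -> []
-7     -> [-7]
1      -> [-7, 1]
swap   -> [1, -7]
*      -> [-7]
-6     -> [-7, -6]
mod    -> [-1]
-35    -> [-1, -35]
negate -> [-1, 35]
+      -> [34]
0      -> [34, 0]
4      -> [34, 0, 4]
*      -> [34, 0]
negate -> [34, 0]
*      -> [0]
dup    -> [0, 0]
1      -> [0, 0, 1]

0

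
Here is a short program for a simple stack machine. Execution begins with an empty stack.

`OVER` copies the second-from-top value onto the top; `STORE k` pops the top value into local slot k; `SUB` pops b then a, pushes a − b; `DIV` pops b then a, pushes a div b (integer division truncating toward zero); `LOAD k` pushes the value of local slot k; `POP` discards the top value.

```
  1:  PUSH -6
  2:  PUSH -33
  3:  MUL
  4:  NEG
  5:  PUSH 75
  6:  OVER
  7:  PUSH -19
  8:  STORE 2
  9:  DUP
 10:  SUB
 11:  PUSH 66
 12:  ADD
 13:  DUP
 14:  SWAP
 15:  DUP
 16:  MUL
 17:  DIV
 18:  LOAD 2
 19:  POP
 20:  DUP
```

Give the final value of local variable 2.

PUSH -6  -> -6
PUSH -33 -> -6 -33
MUL      -> 198
NEG      -> -198
PUSH 75  -> -198 75
OVER     -> -198 75 -198
PUSH -19 -> -198 75 -198 -19
STORE 2  -> -198 75 -198
DUP      -> -198 75 -198 -198
SUB      -> -198 75 0
PUSH 66  -> -198 75 0 66
ADD      -> -198 75 66
DUP      -> -198 75 66 66
SWAP     -> -198 75 66 66
DUP      -> -198 75 66 66 66
MUL      -> -198 75 66 4356
DIV      -> -198 75 0
LOAD 2   -> -198 75 0 -19
POP      -> -198 75 0
DUP      -> -198 75 0 0

-19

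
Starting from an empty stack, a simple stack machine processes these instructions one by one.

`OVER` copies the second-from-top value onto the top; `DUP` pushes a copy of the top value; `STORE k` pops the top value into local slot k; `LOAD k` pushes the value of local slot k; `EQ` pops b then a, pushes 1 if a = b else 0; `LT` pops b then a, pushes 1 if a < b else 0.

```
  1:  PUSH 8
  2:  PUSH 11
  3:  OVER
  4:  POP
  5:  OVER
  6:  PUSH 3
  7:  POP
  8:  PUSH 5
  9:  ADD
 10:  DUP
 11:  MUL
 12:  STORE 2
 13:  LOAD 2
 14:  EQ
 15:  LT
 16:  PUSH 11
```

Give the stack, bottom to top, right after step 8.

PUSH 8  : 8
PUSH 11 : 8 11
OVER    : 8 11 8
POP     : 8 11
OVER    : 8 11 8
PUSH 3  : 8 11 8 3
POP     : 8 11 8
PUSH 5  : 8 11 8 5

[8, 11, 8, 5]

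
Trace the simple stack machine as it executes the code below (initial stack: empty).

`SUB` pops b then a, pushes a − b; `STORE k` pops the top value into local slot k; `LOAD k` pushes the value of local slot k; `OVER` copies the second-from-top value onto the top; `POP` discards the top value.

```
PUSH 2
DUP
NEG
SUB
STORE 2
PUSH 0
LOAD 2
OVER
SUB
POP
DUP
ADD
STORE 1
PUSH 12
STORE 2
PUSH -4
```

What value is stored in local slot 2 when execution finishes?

12

PUSH 2  -> 2
DUP     -> 2 2
NEG     -> 2 -2
SUB     -> 4
STORE 2 -> (empty)
PUSH 0  -> 0
LOAD 2  -> 0 4
OVER    -> 0 4 0
SUB     -> 0 4
POP     -> 0
DUP     -> 0 0
ADD     -> 0
STORE 1 -> (empty)
PUSH 12 -> 12
STORE 2 -> (empty)
PUSH -4 -> -4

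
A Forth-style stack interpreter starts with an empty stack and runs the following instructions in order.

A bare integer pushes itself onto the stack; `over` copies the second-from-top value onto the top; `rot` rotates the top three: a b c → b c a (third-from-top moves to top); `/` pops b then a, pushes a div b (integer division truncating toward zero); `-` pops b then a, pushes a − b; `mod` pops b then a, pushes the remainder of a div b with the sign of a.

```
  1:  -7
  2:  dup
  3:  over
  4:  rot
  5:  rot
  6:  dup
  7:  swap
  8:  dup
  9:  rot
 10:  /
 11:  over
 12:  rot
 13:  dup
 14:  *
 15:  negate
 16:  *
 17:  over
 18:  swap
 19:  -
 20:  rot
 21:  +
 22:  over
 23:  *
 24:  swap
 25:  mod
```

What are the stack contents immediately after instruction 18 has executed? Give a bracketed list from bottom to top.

[-7, -7, 1, 1, 343]

-7     : [-7]
dup    : [-7, -7]
over   : [-7, -7, -7]
rot    : [-7, -7, -7]
rot    : [-7, -7, -7]
dup    : [-7, -7, -7, -7]
swap   : [-7, -7, -7, -7]
dup    : [-7, -7, -7, -7, -7]
rot    : [-7, -7, -7, -7, -7]
/      : [-7, -7, -7, 1]
over   : [-7, -7, -7, 1, -7]
rot    : [-7, -7, 1, -7, -7]
dup    : [-7, -7, 1, -7, -7, -7]
*      : [-7, -7, 1, -7, 49]
negate : [-7, -7, 1, -7, -49]
*      : [-7, -7, 1, 343]
over   : [-7, -7, 1, 343, 1]
swap   : [-7, -7, 1, 1, 343]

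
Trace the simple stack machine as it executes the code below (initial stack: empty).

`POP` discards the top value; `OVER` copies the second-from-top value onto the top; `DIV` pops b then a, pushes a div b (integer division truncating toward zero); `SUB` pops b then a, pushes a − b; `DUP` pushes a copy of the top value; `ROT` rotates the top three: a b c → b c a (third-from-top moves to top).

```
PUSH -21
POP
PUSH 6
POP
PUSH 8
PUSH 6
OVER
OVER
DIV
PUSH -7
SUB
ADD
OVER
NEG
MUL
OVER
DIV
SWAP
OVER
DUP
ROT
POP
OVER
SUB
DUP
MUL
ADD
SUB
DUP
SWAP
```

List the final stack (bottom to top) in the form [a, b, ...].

[0, 0]

PUSH -21  -21
POP       (empty)
PUSH 6    6
POP       (empty)
PUSH 8    8
PUSH 6    8 6
OVER      8 6 8
OVER      8 6 8 6
DIV       8 6 1
PUSH -7   8 6 1 -7
SUB       8 6 8
ADD       8 14
OVER      8 14 8
NEG       8 14 -8
MUL       8 -112
OVER      8 -112 8
DIV       8 -14
SWAP      -14 8
OVER      -14 8 -14
DUP       -14 8 -14 -14
ROT       -14 -14 -14 8
POP       -14 -14 -14
OVER      -14 -14 -14 -14
SUB       -14 -14 0
DUP       -14 -14 0 0
MUL       -14 -14 0
ADD       -14 -14
SUB       0
DUP       0 0
SWAP      0 0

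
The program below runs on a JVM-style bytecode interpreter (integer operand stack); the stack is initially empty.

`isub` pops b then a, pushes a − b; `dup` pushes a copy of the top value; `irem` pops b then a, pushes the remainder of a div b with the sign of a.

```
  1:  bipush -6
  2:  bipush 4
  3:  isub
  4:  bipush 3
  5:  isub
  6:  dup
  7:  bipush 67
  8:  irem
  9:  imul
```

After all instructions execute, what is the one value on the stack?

bipush -6 : -6
bipush 4  : -6 4
isub      : -10
bipush 3  : -10 3
isub      : -13
dup       : -13 -13
bipush 67 : -13 -13 67
irem      : -13 -13
imul      : 169

169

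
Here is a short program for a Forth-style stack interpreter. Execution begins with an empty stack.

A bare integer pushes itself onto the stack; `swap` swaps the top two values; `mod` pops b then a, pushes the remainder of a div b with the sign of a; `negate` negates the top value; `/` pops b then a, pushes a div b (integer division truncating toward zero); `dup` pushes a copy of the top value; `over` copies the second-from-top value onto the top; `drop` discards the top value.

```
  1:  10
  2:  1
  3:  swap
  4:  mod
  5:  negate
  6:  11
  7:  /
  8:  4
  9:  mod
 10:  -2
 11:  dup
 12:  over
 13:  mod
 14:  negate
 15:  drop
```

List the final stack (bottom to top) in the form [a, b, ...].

[0, -2]

10      10
1       10 1
swap    1 10
mod     1
negate  -1
11      -1 11
/       0
4       0 4
mod     0
-2      0 -2
dup     0 -2 -2
over    0 -2 -2 -2
mod     0 -2 0
negate  0 -2 0
drop    0 -2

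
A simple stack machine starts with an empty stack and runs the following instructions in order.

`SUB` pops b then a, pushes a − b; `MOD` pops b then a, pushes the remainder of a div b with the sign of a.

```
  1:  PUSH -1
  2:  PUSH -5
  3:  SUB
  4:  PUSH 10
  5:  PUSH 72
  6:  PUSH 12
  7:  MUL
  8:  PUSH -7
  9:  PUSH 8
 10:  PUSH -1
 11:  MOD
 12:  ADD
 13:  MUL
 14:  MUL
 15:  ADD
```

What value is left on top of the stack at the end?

PUSH -1  -1
PUSH -5  -1 -5
SUB      4
PUSH 10  4 10
PUSH 72  4 10 72
PUSH 12  4 10 72 12
MUL      4 10 864
PUSH -7  4 10 864 -7
PUSH 8   4 10 864 -7 8
PUSH -1  4 10 864 -7 8 -1
MOD      4 10 864 -7 0
ADD      4 10 864 -7
MUL      4 10 -6048
MUL      4 -60480
ADD      -60476

-60476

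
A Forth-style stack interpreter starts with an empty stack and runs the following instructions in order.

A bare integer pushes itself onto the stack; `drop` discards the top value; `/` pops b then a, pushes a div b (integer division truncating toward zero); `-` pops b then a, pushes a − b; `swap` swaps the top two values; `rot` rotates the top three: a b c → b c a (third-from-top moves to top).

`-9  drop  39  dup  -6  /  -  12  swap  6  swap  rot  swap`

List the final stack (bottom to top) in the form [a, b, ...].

-9    -9
drop  (empty)
39    39
dup   39 39
-6    39 39 -6
/     39 -6
-     45
12    45 12
swap  12 45
6     12 45 6
swap  12 6 45
rot   6 45 12
swap  6 12 45

[6, 12, 45]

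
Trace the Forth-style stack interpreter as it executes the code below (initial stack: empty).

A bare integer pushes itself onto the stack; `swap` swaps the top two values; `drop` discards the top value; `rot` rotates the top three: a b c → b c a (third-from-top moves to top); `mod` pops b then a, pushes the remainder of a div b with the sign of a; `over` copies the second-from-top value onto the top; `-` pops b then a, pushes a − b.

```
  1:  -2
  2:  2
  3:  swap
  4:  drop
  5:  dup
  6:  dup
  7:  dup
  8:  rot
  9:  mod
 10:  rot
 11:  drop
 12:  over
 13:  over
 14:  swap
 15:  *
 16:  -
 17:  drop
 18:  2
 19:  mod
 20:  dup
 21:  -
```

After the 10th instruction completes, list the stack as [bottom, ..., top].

[2, 0, 2]

-2    -2
2     -2 2
swap  2 -2
drop  2
dup   2 2
dup   2 2 2
dup   2 2 2 2
rot   2 2 2 2
mod   2 2 0
rot   2 0 2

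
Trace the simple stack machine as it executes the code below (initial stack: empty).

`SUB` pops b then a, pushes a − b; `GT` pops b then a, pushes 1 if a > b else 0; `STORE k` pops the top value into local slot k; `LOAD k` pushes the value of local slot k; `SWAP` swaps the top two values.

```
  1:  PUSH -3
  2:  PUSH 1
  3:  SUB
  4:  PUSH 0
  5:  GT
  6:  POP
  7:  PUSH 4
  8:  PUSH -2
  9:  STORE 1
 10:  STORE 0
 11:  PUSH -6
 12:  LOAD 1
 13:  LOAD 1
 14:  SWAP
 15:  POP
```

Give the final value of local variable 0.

PUSH -3 → -3
PUSH 1  → -3 1
SUB     → -4
PUSH 0  → -4 0
GT      → 0
POP     → (empty)
PUSH 4  → 4
PUSH -2 → 4 -2
STORE 1 → 4
STORE 0 → (empty)
PUSH -6 → -6
LOAD 1  → -6 -2
LOAD 1  → -6 -2 -2
SWAP    → -6 -2 -2
POP     → -6 -2

4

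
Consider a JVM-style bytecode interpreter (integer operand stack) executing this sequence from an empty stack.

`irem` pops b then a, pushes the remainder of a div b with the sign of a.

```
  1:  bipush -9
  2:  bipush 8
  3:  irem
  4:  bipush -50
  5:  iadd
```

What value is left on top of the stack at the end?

bipush -9  → [-9]
bipush 8   → [-9, 8]
irem       → [-1]
bipush -50 → [-1, -50]
iadd       → [-51]

-51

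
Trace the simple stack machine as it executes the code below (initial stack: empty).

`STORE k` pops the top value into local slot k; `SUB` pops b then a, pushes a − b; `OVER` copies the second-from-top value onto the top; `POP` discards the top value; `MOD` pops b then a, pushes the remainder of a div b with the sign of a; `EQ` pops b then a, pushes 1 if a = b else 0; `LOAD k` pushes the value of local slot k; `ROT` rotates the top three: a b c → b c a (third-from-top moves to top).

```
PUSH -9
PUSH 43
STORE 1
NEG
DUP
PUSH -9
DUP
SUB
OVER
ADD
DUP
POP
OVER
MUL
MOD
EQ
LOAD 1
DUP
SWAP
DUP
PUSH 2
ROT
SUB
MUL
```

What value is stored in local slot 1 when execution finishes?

PUSH -9 → -9
PUSH 43 → -9 43
STORE 1 → -9
NEG     → 9
DUP     → 9 9
PUSH -9 → 9 9 -9
DUP     → 9 9 -9 -9
SUB     → 9 9 0
OVER    → 9 9 0 9
ADD     → 9 9 9
DUP     → 9 9 9 9
POP     → 9 9 9
OVER    → 9 9 9 9
MUL     → 9 9 81
MOD     → 9 9
EQ      → 1
LOAD 1  → 1 43
DUP     → 1 43 43
SWAP    → 1 43 43
DUP     → 1 43 43 43
PUSH 2  → 1 43 43 43 2
ROT     → 1 43 43 2 43
SUB     → 1 43 43 -41
MUL     → 1 43 -1763

43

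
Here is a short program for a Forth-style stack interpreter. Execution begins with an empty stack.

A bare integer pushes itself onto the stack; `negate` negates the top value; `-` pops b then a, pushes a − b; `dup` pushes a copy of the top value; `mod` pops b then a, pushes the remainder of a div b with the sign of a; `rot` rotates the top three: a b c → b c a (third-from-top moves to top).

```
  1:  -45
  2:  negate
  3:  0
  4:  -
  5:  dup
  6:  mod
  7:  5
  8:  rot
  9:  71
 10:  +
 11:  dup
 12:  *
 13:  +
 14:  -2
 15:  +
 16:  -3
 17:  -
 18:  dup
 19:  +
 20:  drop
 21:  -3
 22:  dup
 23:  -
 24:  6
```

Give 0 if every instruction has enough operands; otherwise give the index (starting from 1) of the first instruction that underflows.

8

-45    : -45
negate : 45
0      : 45 0
-      : 45
dup    : 45 45
mod    : 0
5      : 0 5
rot  — needs 3 operands, stack has 2 → underflow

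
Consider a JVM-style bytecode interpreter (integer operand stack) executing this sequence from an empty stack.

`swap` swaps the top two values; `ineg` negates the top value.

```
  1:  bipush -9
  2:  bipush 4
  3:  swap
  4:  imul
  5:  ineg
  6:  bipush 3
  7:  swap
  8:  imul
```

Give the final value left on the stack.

108

bipush -9 → [-9]
bipush 4  → [-9, 4]
swap      → [4, -9]
imul      → [-36]
ineg      → [36]
bipush 3  → [36, 3]
swap      → [3, 36]
imul      → [108]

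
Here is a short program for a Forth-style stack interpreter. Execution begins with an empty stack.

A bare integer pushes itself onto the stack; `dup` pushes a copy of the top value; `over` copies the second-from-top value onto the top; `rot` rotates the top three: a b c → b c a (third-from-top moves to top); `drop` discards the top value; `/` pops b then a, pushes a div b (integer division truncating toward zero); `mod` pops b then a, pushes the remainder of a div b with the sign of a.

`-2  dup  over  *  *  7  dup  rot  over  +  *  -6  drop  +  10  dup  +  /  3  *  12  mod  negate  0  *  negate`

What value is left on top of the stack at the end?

-2     → -2
dup    → -2 -2
over   → -2 -2 -2
*      → -2 4
*      → -8
7      → -8 7
dup    → -8 7 7
rot    → 7 7 -8
over   → 7 7 -8 7
+      → 7 7 -1
*      → 7 -7
-6     → 7 -7 -6
drop   → 7 -7
+      → 0
10     → 0 10
dup    → 0 10 10
+      → 0 20
/      → 0
3      → 0 3
*      → 0
12     → 0 12
mod    → 0
negate → 0
0      → 0 0
*      → 0
negate → 0

0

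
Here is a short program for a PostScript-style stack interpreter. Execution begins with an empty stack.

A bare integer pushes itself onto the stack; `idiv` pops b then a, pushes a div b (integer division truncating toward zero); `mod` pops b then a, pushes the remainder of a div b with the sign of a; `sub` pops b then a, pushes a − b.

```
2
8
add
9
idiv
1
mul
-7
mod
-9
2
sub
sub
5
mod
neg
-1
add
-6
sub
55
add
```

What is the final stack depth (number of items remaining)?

1

2    -> 2
8    -> 2 8
add  -> 10
9    -> 10 9
idiv -> 1
1    -> 1 1
mul  -> 1
-7   -> 1 -7
mod  -> 1
-9   -> 1 -9
2    -> 1 -9 2
sub  -> 1 -11
sub  -> 12
5    -> 12 5
mod  -> 2
neg  -> -2
-1   -> -2 -1
add  -> -3
-6   -> -3 -6
sub  -> 3
55   -> 3 55
add  -> 58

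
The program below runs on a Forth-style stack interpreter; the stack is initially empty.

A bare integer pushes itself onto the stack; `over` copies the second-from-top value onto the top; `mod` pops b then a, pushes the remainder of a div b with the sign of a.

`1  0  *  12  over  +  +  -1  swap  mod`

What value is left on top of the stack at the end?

-1

1    : [1]
0    : [1, 0]
*    : [0]
12   : [0, 12]
over : [0, 12, 0]
+    : [0, 12]
+    : [12]
-1   : [12, -1]
swap : [-1, 12]
mod  : [-1]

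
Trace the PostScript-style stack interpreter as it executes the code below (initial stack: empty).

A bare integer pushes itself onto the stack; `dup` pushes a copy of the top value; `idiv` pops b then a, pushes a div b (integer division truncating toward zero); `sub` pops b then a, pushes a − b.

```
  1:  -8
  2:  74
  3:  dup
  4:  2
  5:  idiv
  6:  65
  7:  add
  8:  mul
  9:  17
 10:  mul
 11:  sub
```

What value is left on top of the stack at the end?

-8   -> [-8]
74   -> [-8, 74]
dup  -> [-8, 74, 74]
2    -> [-8, 74, 74, 2]
idiv -> [-8, 74, 37]
65   -> [-8, 74, 37, 65]
add  -> [-8, 74, 102]
mul  -> [-8, 7548]
17   -> [-8, 7548, 17]
mul  -> [-8, 128316]
sub  -> [-128324]

-128324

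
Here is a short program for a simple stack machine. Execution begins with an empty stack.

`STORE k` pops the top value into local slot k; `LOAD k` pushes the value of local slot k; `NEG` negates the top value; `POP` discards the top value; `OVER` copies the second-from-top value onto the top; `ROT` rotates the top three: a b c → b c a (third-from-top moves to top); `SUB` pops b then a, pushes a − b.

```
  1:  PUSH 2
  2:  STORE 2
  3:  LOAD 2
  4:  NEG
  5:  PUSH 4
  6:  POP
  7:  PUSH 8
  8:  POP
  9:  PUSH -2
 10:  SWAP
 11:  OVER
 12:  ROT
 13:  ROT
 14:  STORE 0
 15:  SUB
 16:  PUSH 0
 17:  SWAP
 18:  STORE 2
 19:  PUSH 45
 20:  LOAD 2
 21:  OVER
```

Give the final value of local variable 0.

-2

PUSH 2  → 2
STORE 2 → (empty)
LOAD 2  → 2
NEG     → -2
PUSH 4  → -2 4
POP     → -2
PUSH 8  → -2 8
POP     → -2
PUSH -2 → -2 -2
SWAP    → -2 -2
OVER    → -2 -2 -2
ROT     → -2 -2 -2
ROT     → -2 -2 -2
STORE 0 → -2 -2
SUB     → 0
PUSH 0  → 0 0
SWAP    → 0 0
STORE 2 → 0
PUSH 45 → 0 45
LOAD 2  → 0 45 0
OVER    → 0 45 0 45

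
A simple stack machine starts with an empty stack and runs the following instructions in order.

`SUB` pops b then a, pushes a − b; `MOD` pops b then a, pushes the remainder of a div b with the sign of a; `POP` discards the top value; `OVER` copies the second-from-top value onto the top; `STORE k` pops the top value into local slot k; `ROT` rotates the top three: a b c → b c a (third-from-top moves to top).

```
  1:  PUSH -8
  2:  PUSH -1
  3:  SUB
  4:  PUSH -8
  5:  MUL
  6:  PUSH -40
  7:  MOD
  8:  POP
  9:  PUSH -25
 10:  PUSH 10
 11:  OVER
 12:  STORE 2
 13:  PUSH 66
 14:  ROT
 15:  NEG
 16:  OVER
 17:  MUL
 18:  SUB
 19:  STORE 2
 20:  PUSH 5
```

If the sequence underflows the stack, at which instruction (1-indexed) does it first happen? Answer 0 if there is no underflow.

0

PUSH -8  -> -8
PUSH -1  -> -8 -1
SUB      -> -7
PUSH -8  -> -7 -8
MUL      -> 56
PUSH -40 -> 56 -40
MOD      -> 16
POP      -> (empty)
PUSH -25 -> -25
PUSH 10  -> -25 10
OVER     -> -25 10 -25
STORE 2  -> -25 10
PUSH 66  -> -25 10 66
ROT      -> 10 66 -25
NEG      -> 10 66 25
OVER     -> 10 66 25 66
MUL      -> 10 66 1650
SUB      -> 10 -1584
STORE 2  -> 10
PUSH 5   -> 10 5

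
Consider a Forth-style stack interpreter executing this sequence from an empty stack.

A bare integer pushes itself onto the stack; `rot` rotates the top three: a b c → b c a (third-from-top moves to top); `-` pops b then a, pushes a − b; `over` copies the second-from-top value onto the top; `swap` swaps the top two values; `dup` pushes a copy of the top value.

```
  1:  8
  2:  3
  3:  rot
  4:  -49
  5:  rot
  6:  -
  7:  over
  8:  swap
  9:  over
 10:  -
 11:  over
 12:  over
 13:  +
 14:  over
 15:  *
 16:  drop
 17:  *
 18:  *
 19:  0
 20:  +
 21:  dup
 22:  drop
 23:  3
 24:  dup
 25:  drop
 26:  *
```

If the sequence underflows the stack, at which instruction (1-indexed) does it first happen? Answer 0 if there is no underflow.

3

8 : 8
3 : 8 3
rot  — needs 3 operands, stack has 2 → underflow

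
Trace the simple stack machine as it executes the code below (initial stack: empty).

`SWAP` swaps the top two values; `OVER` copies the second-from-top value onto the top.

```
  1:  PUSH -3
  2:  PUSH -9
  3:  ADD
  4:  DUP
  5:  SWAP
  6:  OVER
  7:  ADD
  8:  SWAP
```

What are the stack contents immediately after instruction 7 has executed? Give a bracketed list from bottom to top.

PUSH -3 → [-3]
PUSH -9 → [-3, -9]
ADD     → [-12]
DUP     → [-12, -12]
SWAP    → [-12, -12]
OVER    → [-12, -12, -12]
ADD     → [-12, -24]

[-12, -24]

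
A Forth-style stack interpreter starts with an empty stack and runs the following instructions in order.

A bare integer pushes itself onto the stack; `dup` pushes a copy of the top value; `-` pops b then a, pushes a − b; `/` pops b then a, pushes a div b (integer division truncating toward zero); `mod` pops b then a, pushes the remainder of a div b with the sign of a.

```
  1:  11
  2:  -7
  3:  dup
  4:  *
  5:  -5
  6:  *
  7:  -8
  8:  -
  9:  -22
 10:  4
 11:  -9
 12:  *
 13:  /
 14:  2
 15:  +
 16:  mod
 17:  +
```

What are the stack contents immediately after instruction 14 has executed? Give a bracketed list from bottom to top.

11  : 11
-7  : 11 -7
dup : 11 -7 -7
*   : 11 49
-5  : 11 49 -5
*   : 11 -245
-8  : 11 -245 -8
-   : 11 -237
-22 : 11 -237 -22
4   : 11 -237 -22 4
-9  : 11 -237 -22 4 -9
*   : 11 -237 -22 -36
/   : 11 -237 0
2   : 11 -237 0 2

[11, -237, 0, 2]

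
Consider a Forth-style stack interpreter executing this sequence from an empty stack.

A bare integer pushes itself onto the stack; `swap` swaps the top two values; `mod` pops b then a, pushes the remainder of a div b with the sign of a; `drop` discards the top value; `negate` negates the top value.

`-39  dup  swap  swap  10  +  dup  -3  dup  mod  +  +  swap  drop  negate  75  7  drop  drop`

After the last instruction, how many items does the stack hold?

-39    -> -39
dup    -> -39 -39
swap   -> -39 -39
swap   -> -39 -39
10     -> -39 -39 10
+      -> -39 -29
dup    -> -39 -29 -29
-3     -> -39 -29 -29 -3
dup    -> -39 -29 -29 -3 -3
mod    -> -39 -29 -29 0
+      -> -39 -29 -29
+      -> -39 -58
swap   -> -58 -39
drop   -> -58
negate -> 58
75     -> 58 75
7      -> 58 75 7
drop   -> 58 75
drop   -> 58

1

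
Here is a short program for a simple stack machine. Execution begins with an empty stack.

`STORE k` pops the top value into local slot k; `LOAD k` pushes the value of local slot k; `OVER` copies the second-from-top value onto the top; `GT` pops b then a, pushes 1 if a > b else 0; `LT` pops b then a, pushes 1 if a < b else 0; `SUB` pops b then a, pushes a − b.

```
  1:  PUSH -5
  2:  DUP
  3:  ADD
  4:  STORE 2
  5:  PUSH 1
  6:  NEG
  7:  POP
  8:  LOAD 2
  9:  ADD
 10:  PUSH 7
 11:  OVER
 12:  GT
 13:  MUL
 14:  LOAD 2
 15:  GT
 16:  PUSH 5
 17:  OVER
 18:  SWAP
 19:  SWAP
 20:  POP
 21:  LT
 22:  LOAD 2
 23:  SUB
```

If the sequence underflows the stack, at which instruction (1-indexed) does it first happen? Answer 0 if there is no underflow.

PUSH -5 : -5
DUP     : -5 -5
ADD     : -10
STORE 2 : (empty)
PUSH 1  : 1
NEG     : -1
POP     : (empty)
LOAD 2  : -10
ADD  — needs 2 operands, stack has 1 → underflow

9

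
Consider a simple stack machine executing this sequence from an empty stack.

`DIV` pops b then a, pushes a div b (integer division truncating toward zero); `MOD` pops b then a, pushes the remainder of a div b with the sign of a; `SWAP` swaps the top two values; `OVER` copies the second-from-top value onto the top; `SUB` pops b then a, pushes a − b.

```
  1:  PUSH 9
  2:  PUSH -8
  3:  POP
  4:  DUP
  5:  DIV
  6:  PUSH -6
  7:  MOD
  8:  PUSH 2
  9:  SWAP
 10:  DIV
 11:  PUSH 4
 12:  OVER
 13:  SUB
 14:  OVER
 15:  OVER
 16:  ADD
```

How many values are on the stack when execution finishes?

3

PUSH 9  -> 9
PUSH -8 -> 9 -8
POP     -> 9
DUP     -> 9 9
DIV     -> 1
PUSH -6 -> 1 -6
MOD     -> 1
PUSH 2  -> 1 2
SWAP    -> 2 1
DIV     -> 2
PUSH 4  -> 2 4
OVER    -> 2 4 2
SUB     -> 2 2
OVER    -> 2 2 2
OVER    -> 2 2 2 2
ADD     -> 2 2 4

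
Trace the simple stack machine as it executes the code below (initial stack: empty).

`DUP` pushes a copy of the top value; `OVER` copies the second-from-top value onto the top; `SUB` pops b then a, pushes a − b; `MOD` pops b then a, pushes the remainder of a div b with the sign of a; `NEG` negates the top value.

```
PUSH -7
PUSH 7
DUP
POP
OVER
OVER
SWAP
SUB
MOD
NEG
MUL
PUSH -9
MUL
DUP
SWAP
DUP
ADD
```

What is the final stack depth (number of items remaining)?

2

PUSH -7 → [-7]
PUSH 7  → [-7, 7]
DUP     → [-7, 7, 7]
POP     → [-7, 7]
OVER    → [-7, 7, -7]
OVER    → [-7, 7, -7, 7]
SWAP    → [-7, 7, 7, -7]
SUB     → [-7, 7, 14]
MOD     → [-7, 7]
NEG     → [-7, -7]
MUL     → [49]
PUSH -9 → [49, -9]
MUL     → [-441]
DUP     → [-441, -441]
SWAP    → [-441, -441]
DUP     → [-441, -441, -441]
ADD     → [-441, -882]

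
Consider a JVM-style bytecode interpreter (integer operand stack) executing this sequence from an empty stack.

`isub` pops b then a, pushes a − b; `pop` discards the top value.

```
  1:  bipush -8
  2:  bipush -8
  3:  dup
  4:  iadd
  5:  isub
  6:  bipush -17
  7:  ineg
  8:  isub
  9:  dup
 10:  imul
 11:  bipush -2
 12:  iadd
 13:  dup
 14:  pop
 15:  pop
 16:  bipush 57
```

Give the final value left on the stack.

bipush -8  → [-8]
bipush -8  → [-8, -8]
dup        → [-8, -8, -8]
iadd       → [-8, -16]
isub       → [8]
bipush -17 → [8, -17]
ineg       → [8, 17]
isub       → [-9]
dup        → [-9, -9]
imul       → [81]
bipush -2  → [81, -2]
iadd       → [79]
dup        → [79, 79]
pop        → [79]
pop        → []
bipush 57  → [57]

57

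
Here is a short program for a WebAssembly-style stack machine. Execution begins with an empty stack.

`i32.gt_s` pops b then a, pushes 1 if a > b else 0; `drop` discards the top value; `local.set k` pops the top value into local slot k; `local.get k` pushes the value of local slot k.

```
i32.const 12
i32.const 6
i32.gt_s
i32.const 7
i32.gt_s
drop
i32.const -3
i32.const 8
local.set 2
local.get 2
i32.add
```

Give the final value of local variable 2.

8

i32.const 12 → [12]
i32.const 6  → [12, 6]
i32.gt_s     → [1]
i32.const 7  → [1, 7]
i32.gt_s     → [0]
drop         → []
i32.const -3 → [-3]
i32.const 8  → [-3, 8]
local.set 2  → [-3]
local.get 2  → [-3, 8]
i32.add      → [5]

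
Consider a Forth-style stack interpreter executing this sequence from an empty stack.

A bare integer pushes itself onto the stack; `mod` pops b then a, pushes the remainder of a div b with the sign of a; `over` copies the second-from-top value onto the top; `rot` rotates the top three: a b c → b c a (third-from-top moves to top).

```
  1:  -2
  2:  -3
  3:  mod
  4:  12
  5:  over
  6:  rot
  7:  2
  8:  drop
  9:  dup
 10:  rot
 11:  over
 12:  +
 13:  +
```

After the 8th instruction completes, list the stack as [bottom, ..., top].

[12, -2, -2]

-2    [-2]
-3    [-2, -3]
mod   [-2]
12    [-2, 12]
over  [-2, 12, -2]
rot   [12, -2, -2]
2     [12, -2, -2, 2]
drop  [12, -2, -2]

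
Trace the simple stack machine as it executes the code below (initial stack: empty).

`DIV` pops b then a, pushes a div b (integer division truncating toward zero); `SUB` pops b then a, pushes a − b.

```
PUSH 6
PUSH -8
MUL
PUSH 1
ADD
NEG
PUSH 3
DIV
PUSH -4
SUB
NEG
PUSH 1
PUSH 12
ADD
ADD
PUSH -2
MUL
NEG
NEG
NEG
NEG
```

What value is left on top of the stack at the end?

12

PUSH 6   6
PUSH -8  6 -8
MUL      -48
PUSH 1   -48 1
ADD      -47
NEG      47
PUSH 3   47 3
DIV      15
PUSH -4  15 -4
SUB      19
NEG      -19
PUSH 1   -19 1
PUSH 12  -19 1 12
ADD      -19 13
ADD      -6
PUSH -2  -6 -2
MUL      12
NEG      -12
NEG      12
NEG      -12
NEG      12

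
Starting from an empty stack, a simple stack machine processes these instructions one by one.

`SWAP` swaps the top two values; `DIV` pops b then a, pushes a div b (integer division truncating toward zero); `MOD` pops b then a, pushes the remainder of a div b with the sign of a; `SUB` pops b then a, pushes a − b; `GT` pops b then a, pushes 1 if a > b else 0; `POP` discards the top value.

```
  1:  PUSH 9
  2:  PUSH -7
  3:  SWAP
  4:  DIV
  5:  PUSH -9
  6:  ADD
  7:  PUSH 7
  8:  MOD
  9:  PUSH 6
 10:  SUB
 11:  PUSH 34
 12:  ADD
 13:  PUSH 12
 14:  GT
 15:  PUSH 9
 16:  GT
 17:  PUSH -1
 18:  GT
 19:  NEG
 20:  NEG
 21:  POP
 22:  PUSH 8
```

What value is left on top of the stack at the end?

PUSH 9   9
PUSH -7  9 -7
SWAP     -7 9
DIV      0
PUSH -9  0 -9
ADD      -9
PUSH 7   -9 7
MOD      -2
PUSH 6   -2 6
SUB      -8
PUSH 34  -8 34
ADD      26
PUSH 12  26 12
GT       1
PUSH 9   1 9
GT       0
PUSH -1  0 -1
GT       1
NEG      -1
NEG      1
POP      (empty)
PUSH 8   8

8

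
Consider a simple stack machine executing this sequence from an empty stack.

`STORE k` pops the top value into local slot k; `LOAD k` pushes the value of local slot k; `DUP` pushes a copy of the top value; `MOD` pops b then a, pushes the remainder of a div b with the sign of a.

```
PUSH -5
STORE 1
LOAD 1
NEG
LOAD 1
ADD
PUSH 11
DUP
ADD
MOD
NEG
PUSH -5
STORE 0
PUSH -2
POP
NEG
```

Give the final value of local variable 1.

-5

PUSH -5 → [-5]
STORE 1 → []
LOAD 1  → [-5]
NEG     → [5]
LOAD 1  → [5, -5]
ADD     → [0]
PUSH 11 → [0, 11]
DUP     → [0, 11, 11]
ADD     → [0, 22]
MOD     → [0]
NEG     → [0]
PUSH -5 → [0, -5]
STORE 0 → [0]
PUSH -2 → [0, -2]
POP     → [0]
NEG     → [0]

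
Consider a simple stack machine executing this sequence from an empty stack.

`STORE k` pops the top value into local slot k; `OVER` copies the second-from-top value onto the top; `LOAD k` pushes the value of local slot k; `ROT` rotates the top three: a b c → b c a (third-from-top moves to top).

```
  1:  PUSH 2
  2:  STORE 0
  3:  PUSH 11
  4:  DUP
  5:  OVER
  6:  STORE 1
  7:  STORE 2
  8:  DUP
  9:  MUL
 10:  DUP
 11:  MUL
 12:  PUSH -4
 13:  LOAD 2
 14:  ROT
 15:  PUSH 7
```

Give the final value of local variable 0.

2

PUSH 2  : 2
STORE 0 : (empty)
PUSH 11 : 11
DUP     : 11 11
OVER    : 11 11 11
STORE 1 : 11 11
STORE 2 : 11
DUP     : 11 11
MUL     : 121
DUP     : 121 121
MUL     : 14641
PUSH -4 : 14641 -4
LOAD 2  : 14641 -4 11
ROT     : -4 11 14641
PUSH 7  : -4 11 14641 7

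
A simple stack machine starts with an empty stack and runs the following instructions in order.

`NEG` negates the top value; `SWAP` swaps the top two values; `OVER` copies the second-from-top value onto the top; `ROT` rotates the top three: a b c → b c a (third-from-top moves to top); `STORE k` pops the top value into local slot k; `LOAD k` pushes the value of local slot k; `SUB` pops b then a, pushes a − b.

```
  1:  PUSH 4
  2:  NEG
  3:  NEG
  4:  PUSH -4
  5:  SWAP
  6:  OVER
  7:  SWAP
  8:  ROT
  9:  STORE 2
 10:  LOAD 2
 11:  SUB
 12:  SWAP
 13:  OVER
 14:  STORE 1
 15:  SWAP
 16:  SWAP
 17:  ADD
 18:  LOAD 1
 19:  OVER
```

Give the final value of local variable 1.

8

PUSH 4   [4]
NEG      [-4]
NEG      [4]
PUSH -4  [4, -4]
SWAP     [-4, 4]
OVER     [-4, 4, -4]
SWAP     [-4, -4, 4]
ROT      [-4, 4, -4]
STORE 2  [-4, 4]
LOAD 2   [-4, 4, -4]
SUB      [-4, 8]
SWAP     [8, -4]
OVER     [8, -4, 8]
STORE 1  [8, -4]
SWAP     [-4, 8]
SWAP     [8, -4]
ADD      [4]
LOAD 1   [4, 8]
OVER     [4, 8, 4]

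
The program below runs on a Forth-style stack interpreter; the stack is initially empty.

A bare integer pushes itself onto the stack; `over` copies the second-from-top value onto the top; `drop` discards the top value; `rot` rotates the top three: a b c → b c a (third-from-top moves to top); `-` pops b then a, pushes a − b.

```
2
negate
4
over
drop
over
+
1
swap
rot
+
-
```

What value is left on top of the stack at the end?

2       2
negate  -2
4       -2 4
over    -2 4 -2
drop    -2 4
over    -2 4 -2
+       -2 2
1       -2 2 1
swap    -2 1 2
rot     1 2 -2
+       1 0
-       1

1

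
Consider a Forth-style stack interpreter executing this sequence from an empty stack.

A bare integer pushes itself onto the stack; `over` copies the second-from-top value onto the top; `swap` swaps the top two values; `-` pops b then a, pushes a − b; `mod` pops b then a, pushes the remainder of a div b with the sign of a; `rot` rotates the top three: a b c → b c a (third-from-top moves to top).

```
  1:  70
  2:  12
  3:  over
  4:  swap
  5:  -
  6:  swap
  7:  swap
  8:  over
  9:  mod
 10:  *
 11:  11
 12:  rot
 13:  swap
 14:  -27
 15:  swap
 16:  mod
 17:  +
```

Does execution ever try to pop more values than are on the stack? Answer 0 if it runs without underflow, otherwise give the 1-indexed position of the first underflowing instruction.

70   -> [70]
12   -> [70, 12]
over -> [70, 12, 70]
swap -> [70, 70, 12]
-    -> [70, 58]
swap -> [58, 70]
swap -> [70, 58]
over -> [70, 58, 70]
mod  -> [70, 58]
*    -> [4060]
11   -> [4060, 11]
rot  — needs 3 operands, stack has 2 → underflow

12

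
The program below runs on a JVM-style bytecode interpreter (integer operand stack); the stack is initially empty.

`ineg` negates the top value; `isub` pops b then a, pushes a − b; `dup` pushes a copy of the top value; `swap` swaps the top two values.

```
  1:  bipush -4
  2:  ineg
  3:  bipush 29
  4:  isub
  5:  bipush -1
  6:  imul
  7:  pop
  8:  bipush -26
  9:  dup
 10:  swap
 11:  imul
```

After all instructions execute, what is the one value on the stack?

bipush -4  → -4
ineg       → 4
bipush 29  → 4 29
isub       → -25
bipush -1  → -25 -1
imul       → 25
pop        → (empty)
bipush -26 → -26
dup        → -26 -26
swap       → -26 -26
imul       → 676

676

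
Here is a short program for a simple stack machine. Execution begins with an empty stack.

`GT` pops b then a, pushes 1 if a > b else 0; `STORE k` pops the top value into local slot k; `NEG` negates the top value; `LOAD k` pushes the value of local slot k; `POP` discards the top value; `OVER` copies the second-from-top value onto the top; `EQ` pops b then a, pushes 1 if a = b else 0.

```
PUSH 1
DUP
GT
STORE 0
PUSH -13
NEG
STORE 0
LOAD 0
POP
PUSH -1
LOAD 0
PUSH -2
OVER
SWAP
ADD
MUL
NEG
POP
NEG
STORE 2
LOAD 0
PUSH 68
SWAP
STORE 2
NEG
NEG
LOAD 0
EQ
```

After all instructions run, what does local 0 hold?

13

PUSH 1   : 1
DUP      : 1 1
GT       : 0
STORE 0  : (empty)
PUSH -13 : -13
NEG      : 13
STORE 0  : (empty)
LOAD 0   : 13
POP      : (empty)
PUSH -1  : -1
LOAD 0   : -1 13
PUSH -2  : -1 13 -2
OVER     : -1 13 -2 13
SWAP     : -1 13 13 -2
ADD      : -1 13 11
MUL      : -1 143
NEG      : -1 -143
POP      : -1
NEG      : 1
STORE 2  : (empty)
LOAD 0   : 13
PUSH 68  : 13 68
SWAP     : 68 13
STORE 2  : 68
NEG      : -68
NEG      : 68
LOAD 0   : 68 13
EQ       : 0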